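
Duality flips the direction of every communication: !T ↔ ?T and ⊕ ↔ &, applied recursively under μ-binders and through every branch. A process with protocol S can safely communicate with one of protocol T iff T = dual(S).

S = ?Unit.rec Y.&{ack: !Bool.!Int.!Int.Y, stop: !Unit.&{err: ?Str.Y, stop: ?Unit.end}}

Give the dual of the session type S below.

?Unit → !Unit
  rec Y → rec Y  (μ self-dual)
    &{ack,stop} → +{ack,stop}  (offer→select)
      [ack]
        !Bool → ?Bool
          !Int → ?Int
            !Int → ?Int
              Y self-dual
      [stop]
        !Unit → ?Unit
          &{err,stop} → +{err,stop}  (offer→select)
            [err]
              ?Str → !Str
                Y self-dual
            [stop]
              ?Unit → !Unit
                end self-dual

!Unit.rec Y.+{ack: ?Bool.?Int.?Int.Y, stop: ?Unit.+{err: !Str.Y, stop: !Unit.end}}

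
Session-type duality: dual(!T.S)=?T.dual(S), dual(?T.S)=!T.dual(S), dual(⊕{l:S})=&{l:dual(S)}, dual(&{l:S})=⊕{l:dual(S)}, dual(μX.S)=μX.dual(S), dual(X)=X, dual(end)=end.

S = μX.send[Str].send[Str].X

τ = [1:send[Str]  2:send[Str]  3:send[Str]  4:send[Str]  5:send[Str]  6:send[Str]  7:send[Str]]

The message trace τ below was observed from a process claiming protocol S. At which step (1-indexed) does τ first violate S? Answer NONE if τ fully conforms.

NONE

step 1: send[Str]  ✓  now at send[Str].μX.…
step 2: send[Str]  ✓  now at μX.…
step 3: send[Str]  ✓  now at send[Str].μX.…
step 4: send[Str]  ✓  now at μX.…
step 5: send[Str]  ✓  now at send[Str].μX.…
step 6: send[Str]  ✓  now at μX.…
step 7: send[Str]  ✓  now at send[Str].μX.…
all 7 steps conform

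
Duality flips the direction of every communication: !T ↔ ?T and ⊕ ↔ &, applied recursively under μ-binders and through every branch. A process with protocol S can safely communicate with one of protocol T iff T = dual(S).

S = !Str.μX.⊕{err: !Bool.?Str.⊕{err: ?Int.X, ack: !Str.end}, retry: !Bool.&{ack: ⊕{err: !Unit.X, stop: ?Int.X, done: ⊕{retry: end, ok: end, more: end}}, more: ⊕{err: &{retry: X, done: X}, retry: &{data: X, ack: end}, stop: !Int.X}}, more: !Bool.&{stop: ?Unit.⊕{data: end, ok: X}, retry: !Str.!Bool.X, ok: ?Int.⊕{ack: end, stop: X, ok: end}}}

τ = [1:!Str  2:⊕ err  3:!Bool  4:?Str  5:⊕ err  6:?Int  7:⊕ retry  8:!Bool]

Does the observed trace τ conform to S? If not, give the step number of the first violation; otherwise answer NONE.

NONE

@1 !Str  ✓  now at μX.…
@2 ⊕ err  ✓  now at !Bool.?Str.⊕{err: ?Int.μX.…, ack: !Str.end}
@3 !Bool  ✓  now at ?Str.⊕{err: ?Int.μX.…, ack: !Str.end}
@4 ?Str  ✓  now at ⊕{err: ?Int.μX.…, ack: !Str.end}
@5 ⊕ err  ✓  now at ?Int.μX.…
@6 ?Int  ✓  now at μX.…
@7 ⊕ retry  ✓  now at !Bool.&{ack: ⊕{err: !Unit.μX.…, stop: ?Int.μX.…, done: ⊕{retry: end, ok: end, more: end}}, more: ⊕{err: &{retry: μX.…, done: μX.…}, retry: &{data: μX.…, ack: end}, stop: !Int.μX.…}}
@8 !Bool  ✓  now at &{ack: ⊕{err: !Unit.μX.…, stop: ?Int.μX.…, done: ⊕{retry: end, ok: end, more: end}}, more: ⊕{err: &{retry: μX.…, done: μX.…}, retry: &{data: μX.…, ack: end}, stop: !Int.μX.…}}
all 8 steps conform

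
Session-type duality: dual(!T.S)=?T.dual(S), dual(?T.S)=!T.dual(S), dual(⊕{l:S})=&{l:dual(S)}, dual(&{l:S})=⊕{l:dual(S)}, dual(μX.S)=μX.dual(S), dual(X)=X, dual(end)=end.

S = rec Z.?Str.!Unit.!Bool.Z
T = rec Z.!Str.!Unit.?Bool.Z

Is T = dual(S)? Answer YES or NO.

rec Z | rec Z  ok (binder kept)
  ?Str | !Str  ok
    !Unit | !Unit  ✗ same direction on both sides — not dual

NO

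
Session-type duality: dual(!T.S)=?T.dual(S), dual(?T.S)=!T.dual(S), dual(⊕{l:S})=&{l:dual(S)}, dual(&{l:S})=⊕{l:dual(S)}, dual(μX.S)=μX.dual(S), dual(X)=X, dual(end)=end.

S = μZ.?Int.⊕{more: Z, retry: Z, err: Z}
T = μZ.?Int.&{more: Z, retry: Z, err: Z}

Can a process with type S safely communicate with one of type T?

μZ | μZ  ok (rec unchanged)
  ?Int | ?Int  ✗ same direction on both sides — not dual

NO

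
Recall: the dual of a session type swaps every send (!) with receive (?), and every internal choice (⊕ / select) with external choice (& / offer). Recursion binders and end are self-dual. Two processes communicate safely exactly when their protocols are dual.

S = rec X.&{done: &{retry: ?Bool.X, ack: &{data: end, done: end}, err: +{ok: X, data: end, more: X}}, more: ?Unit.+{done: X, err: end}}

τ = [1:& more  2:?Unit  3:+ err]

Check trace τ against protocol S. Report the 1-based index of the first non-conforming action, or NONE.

NONE

@1 & more  match  now at ?Unit.+{done: rec X.…, err: end}
@2 ?Unit  match  now at +{done: rec X.…, err: end}
@3 + err  match  now at end
τ conforms to S (length 3)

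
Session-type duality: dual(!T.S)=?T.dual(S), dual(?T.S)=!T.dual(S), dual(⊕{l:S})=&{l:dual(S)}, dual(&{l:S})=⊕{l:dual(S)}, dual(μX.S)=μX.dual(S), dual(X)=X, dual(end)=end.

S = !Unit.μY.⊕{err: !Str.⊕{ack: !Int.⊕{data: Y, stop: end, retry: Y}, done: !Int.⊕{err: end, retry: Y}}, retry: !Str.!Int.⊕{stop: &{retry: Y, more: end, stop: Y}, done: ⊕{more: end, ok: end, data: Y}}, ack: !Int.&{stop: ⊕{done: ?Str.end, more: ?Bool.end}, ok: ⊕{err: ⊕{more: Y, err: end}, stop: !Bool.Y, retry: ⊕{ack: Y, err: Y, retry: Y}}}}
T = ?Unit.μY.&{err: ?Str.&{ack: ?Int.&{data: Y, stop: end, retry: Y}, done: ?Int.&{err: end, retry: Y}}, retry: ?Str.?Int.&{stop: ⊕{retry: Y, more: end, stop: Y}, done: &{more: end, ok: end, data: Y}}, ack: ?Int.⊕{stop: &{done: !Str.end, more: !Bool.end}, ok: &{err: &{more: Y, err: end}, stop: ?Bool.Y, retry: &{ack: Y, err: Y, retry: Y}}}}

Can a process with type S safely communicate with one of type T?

YES

!Unit vs ?Unit  ✓
  μY vs μY  ✓ (binder kept)
    ⊕{err,retry,ack} vs &{err,retry,ack}  ✓ labels match
      • err:
        !Str vs ?Str  ✓
          ⊕{ack,done} vs &{ack,done}  ✓ labels match
            • ack:
              !Int vs ?Int  ✓
                ⊕{data,stop,retry} vs &{data,stop,retry}  ✓ labels match
                  • data:
                    Y vs Y  ✓
                  • stop:
                    end vs end  ✓
                  • retry:
                    Y vs Y  ✓
            • done:
              !Int vs ?Int  ✓
                ⊕{err,retry} vs &{err,retry}  ✓ labels match
                  • err:
                    end vs end  ✓
                  • retry:
                    Y vs Y  ✓
      • retry:
        !Str vs ?Str  ✓
          !Int vs ?Int  ✓
            ⊕{stop,done} vs &{stop,done}  ✓ labels match
              • stop:
                &{retry,more,stop} vs ⊕{retry,more,stop}  ✓ labels match
                  • retry:
                    Y vs Y  ✓
                  • more:
                    end vs end  ✓
                  • stop:
                    Y vs Y  ✓
              • done:
                ⊕{more,ok,data} vs &{more,ok,data}  ✓ labels match
                  • more:
                    end vs end  ✓
                  • ok:
                    end vs end  ✓
                  • data:
                    Y vs Y  ✓
      • ack:
        !Int vs ?Int  ✓
          &{stop,ok} vs ⊕{stop,ok}  ✓ labels match
            • stop:
              ⊕{done,more} vs &{done,more}  ✓ labels match
                • done:
                  ?Str vs !Str  ✓
                    end vs end  ✓
                • more:
                  ?Bool vs !Bool  ✓
                    end vs end  ✓
            • ok:
              ⊕{err,stop,retry} vs &{err,stop,retry}  ✓ labels match
                • err:
                  ⊕{more,err} vs &{more,err}  ✓ labels match
                    • more:
                      Y vs Y  ✓
                    • err:
                      end vs end  ✓
                • stop:
                  !Bool vs ?Bool  ✓
                    Y vs Y  ✓
                • retry:
                  ⊕{ack,err,retry} vs &{ack,err,retry}  ✓ labels match
                    • ack:
                      Y vs Y  ✓
                    • err:
                      Y vs Y  ✓
                    • retry:
                      Y vs Y  ✓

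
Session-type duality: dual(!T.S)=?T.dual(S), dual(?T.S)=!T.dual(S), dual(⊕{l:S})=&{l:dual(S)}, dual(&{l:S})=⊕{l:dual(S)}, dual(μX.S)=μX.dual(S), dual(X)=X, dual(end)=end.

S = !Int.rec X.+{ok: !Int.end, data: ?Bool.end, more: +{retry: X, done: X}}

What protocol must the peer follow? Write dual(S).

!Int → ?Int
  rec X → rec X  (rec unchanged)
    +{ok,data,more} → &{ok,data,more}  (internal→external)
      case ok:
        !Int → ?Int
          end self-dual
      case data:
        ?Bool → !Bool
          end self-dual
      case more:
        +{retry,done} → &{retry,done}  (internal→external)
          case retry:
            X self-dual
          case done:
            X self-dual

?Int.rec X.&{ok: ?Int.end, data: !Bool.end, more: &{retry: X, done: X}}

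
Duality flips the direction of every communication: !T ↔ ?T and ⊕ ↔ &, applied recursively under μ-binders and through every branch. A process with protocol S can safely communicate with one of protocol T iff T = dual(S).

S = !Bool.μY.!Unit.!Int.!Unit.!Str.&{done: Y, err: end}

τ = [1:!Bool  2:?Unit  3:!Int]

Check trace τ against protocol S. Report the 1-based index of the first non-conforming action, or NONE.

2

step 1: !Bool  ✓  now at μY.…
step 2: got ?Unit, protocol expects !Unit  ✗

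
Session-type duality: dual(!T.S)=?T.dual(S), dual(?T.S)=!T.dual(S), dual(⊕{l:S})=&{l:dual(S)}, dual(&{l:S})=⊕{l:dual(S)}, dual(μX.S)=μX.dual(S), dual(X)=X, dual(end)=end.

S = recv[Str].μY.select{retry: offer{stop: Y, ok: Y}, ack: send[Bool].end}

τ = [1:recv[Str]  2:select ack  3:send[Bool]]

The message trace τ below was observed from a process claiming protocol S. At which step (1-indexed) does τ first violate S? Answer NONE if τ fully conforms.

step 1: recv[Str]  match  cont: μY.…
step 2: select ack  match  cont: send[Bool].end
step 3: send[Bool]  match  cont: end
τ conforms to S (length 3)

NONE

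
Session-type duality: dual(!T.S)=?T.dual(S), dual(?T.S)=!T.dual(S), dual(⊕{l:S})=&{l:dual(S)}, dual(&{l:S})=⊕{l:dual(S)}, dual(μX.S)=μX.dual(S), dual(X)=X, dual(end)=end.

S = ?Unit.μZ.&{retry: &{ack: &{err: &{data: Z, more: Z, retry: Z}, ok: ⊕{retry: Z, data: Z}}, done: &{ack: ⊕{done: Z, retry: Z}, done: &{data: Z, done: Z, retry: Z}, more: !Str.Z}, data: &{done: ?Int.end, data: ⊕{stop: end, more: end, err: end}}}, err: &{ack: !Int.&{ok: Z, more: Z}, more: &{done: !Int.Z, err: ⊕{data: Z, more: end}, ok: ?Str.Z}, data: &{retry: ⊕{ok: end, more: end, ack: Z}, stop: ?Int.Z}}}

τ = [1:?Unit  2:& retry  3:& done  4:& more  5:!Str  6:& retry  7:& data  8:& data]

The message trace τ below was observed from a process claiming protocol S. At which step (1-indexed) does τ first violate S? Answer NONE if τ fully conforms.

@1 ?Unit  ✓  cont: μZ.…
@2 & retry  ✓  cont: &{ack: &{err: &{data: μZ.…, more: μZ.…, retry: μZ.…}, ok: ⊕{retry: μZ.…, data: μZ.…}}, done: &{ack: ⊕{done: μZ.…, retry: μZ.…}, done: &{data: μZ.…, done: μZ.…, retry: μZ.…}, more: !Str.μZ.…}, data: &{done: ?Int.end, data: ⊕{stop: end, more: end, err: end}}}
@3 & done  ✓  cont: &{ack: ⊕{done: μZ.…, retry: μZ.…}, done: &{data: μZ.…, done: μZ.…, retry: μZ.…}, more: !Str.μZ.…}
@4 & more  ✓  cont: !Str.μZ.…
@5 !Str  ✓  cont: μZ.…
@6 & retry  ✓  cont: &{ack: &{err: &{data: μZ.…, more: μZ.…, retry: μZ.…}, ok: ⊕{retry: μZ.…, data: μZ.…}}, done: &{ack: ⊕{done: μZ.…, retry: μZ.…}, done: &{data: μZ.…, done: μZ.…, retry: μZ.…}, more: !Str.μZ.…}, data: &{done: ?Int.end, data: ⊕{stop: end, more: end, err: end}}}
@7 & data  ✓  cont: &{done: ?Int.end, data: ⊕{stop: end, more: end, err: end}}
@8 & data  ✓  cont: ⊕{stop: end, more: end, err: end}
trace exhausted — no violation

NONE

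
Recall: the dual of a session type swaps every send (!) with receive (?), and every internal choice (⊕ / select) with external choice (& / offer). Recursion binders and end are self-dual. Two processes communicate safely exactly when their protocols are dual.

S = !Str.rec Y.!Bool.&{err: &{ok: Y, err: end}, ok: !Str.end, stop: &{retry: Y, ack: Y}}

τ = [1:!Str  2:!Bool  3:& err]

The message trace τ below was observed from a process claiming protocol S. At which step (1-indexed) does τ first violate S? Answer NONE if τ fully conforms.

NONE

@1 !Str  match  residual = rec Y.…
@2 !Bool  match  residual = &{err: &{ok: rec Y.…, err: end}, ok: !Str.end, stop: &{retry: rec Y.…, ack: rec Y.…}}
@3 & err  match  residual = &{ok: rec Y.…, err: end}
all 3 steps conform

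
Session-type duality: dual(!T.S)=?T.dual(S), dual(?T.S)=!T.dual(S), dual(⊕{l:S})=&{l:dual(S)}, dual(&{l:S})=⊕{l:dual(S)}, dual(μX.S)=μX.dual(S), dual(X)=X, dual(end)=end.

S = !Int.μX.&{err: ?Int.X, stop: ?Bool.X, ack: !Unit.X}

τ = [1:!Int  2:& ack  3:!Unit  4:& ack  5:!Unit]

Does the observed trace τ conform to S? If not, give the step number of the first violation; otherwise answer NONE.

@1 !Int  match  cont: μX.…
@2 & ack  match  cont: !Unit.μX.…
@3 !Unit  match  cont: μX.…
@4 & ack  match  cont: !Unit.μX.…
@5 !Unit  match  cont: μX.…
all 5 steps conform

NONE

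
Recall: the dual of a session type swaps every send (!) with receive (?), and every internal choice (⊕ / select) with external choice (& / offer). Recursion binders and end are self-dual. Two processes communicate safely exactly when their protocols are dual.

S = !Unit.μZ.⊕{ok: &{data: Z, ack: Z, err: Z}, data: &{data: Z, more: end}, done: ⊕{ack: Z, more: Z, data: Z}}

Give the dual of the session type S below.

!Unit = ?Unit
  μZ = μZ  (rec unchanged)
    ⊕{ok,data,done} = &{ok,data,done}  (select→offer)
      [ok]
        &{data,ack,err} = ⊕{data,ack,err}  (offer→select)
          [data]
            dual(Z) = Z
          [ack]
            dual(Z) = Z
          [err]
            dual(Z) = Z
      [data]
        &{data,more} = ⊕{data,more}  (offer→select)
          [data]
            dual(Z) = Z
          [more]
            dual(end) = end
      [done]
        ⊕{ack,more,data} = &{ack,more,data}  (select→offer)
          [ack]
            dual(Z) = Z
          [more]
            dual(Z) = Z
          [data]
            dual(Z) = Z

?Unit.μZ.&{ok: ⊕{data: Z, ack: Z, err: Z}, data: ⊕{data: Z, more: end}, done: &{ack: Z, more: Z, data: Z}}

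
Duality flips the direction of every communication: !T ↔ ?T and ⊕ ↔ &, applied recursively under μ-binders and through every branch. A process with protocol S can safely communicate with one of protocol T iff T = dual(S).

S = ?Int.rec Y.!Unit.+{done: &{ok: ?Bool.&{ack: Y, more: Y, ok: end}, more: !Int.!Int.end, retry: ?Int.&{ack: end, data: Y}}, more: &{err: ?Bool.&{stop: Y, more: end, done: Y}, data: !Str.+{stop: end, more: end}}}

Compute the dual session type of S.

?Int = !Int
  rec Y = rec Y  (rec unchanged)
    !Unit = ?Unit
      +{done,more} = &{done,more}  (⊕→&)
        case done:
          &{ok,more,retry} = +{ok,more,retry}  (&→⊕)
            case ok:
              ?Bool = !Bool
                &{ack,more,ok} = +{ack,more,ok}  (&→⊕)
                  case ack:
                    Y ↦ Y
                  case more:
                    Y ↦ Y
                  case ok:
                    end ↦ end
            case more:
              !Int = ?Int
                !Int = ?Int
                  end ↦ end
            case retry:
              ?Int = !Int
                &{ack,data} = +{ack,data}  (&→⊕)
                  case ack:
                    end ↦ end
                  case data:
                    Y ↦ Y
        case more:
          &{err,data} = +{err,data}  (&→⊕)
            case err:
              ?Bool = !Bool
                &{stop,more,done} = +{stop,more,done}  (&→⊕)
                  case stop:
                    Y ↦ Y
                  case more:
                    end ↦ end
                  case done:
                    Y ↦ Y
            case data:
              !Str = ?Str
                +{stop,more} = &{stop,more}  (⊕→&)
                  case stop:
                    end ↦ end
                  case more:
                    end ↦ end

!Int.rec Y.?Unit.&{done: +{ok: !Bool.+{ack: Y, more: Y, ok: end}, more: ?Int.?Int.end, retry: !Int.+{ack: end, data: Y}}, more: +{err: !Bool.+{stop: Y, more: end, done: Y}, data: ?Str.&{stop: end, more: end}}}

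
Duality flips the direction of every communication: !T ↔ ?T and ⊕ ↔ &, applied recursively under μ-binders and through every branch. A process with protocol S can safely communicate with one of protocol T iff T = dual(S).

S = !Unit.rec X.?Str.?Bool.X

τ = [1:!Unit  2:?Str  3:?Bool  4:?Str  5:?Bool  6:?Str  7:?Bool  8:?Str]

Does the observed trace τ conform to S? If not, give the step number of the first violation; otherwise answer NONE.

@1 !Unit  ok  now at rec X.…
@2 ?Str  ok  now at ?Bool.rec X.…
@3 ?Bool  ok  now at rec X.…
@4 ?Str  ok  now at ?Bool.rec X.…
@5 ?Bool  ok  now at rec X.…
@6 ?Str  ok  now at ?Bool.rec X.…
@7 ?Bool  ok  now at rec X.…
@8 ?Str  ok  now at ?Bool.rec X.…
all 8 steps conform

NONE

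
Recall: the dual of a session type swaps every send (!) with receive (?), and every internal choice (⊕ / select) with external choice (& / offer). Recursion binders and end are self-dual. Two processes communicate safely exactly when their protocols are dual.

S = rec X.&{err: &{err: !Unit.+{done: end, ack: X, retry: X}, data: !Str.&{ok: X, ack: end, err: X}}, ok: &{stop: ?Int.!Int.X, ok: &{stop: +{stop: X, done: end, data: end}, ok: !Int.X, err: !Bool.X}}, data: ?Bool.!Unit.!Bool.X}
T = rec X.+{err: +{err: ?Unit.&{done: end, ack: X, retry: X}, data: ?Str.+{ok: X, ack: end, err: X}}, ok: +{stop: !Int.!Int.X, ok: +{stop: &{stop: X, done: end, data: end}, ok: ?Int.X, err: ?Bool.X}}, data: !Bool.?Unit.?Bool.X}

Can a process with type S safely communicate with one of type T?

NO

rec X ‖ rec X  ok (rec unchanged)
  &{err,ok,data} ‖ +{err,ok,data}  ok label sets agree
    case err:
      &{err,data} ‖ +{err,data}  ok label sets agree
        case err:
          !Unit ‖ ?Unit  ok
            +{done,ack,retry} ‖ &{done,ack,retry}  ok label sets agree
              case done:
                end ‖ end  ok
              case ack:
                X ‖ X  ok
              case retry:
                X ‖ X  ok
        case data:
          !Str ‖ ?Str  ok
            &{ok,ack,err} ‖ +{ok,ack,err}  ok label sets agree
              case ok:
                X ‖ X  ok
              case ack:
                end ‖ end  ok
              case err:
                X ‖ X  ok
    case ok:
      &{stop,ok} ‖ +{stop,ok}  ok label sets agree
        case stop:
          ?Int ‖ !Int  ok
            !Int ‖ !Int  ✗ same direction on both sides — not dual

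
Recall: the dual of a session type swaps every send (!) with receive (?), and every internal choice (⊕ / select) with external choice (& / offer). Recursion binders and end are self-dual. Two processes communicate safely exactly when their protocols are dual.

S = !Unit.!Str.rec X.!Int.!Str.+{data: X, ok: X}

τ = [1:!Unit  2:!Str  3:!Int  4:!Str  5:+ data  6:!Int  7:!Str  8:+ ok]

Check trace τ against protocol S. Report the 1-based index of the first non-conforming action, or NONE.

@1 !Unit  match  residual = !Str.rec X.…
@2 !Str  match  residual = rec X.…
@3 !Int  match  residual = !Str.+{data: rec X.…, ok: rec X.…}
@4 !Str  match  residual = +{data: rec X.…, ok: rec X.…}
@5 + data  match  residual = rec X.…
@6 !Int  match  residual = !Str.+{data: rec X.…, ok: rec X.…}
@7 !Str  match  residual = +{data: rec X.…, ok: rec X.…}
@8 + ok  match  residual = rec X.…
all 8 steps conform

NONE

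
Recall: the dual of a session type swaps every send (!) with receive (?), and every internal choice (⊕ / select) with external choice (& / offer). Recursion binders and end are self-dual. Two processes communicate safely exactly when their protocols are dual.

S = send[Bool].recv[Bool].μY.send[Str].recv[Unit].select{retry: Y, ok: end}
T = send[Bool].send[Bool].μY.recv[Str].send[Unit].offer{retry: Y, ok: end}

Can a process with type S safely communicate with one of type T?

NO

send[Bool] vs send[Bool]  ✗ same direction on both sides — not dual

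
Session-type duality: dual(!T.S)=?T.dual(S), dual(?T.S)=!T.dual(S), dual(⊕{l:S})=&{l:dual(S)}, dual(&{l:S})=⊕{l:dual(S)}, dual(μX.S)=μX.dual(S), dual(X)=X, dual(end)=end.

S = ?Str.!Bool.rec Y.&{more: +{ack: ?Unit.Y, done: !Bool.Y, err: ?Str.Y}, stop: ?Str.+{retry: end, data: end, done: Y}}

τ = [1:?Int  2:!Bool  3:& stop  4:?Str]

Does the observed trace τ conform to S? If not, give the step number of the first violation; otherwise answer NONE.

1

@1 got ?Int, protocol expects ?Str  ✗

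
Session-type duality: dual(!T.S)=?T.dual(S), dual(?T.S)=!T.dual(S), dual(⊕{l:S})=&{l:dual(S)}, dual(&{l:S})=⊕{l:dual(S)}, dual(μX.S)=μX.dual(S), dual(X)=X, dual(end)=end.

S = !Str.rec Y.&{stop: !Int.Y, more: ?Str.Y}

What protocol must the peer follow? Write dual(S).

!Str → ?Str
  rec Y → rec Y  (μ self-dual)
    &{stop,more} → +{stop,more}  (&→⊕)
      • stop:
        !Int → ?Int
          dual(Y) = Y
      • more:
        ?Str → !Str
          dual(Y) = Y

?Str.rec Y.+{stop: ?Int.Y, more: !Str.Y}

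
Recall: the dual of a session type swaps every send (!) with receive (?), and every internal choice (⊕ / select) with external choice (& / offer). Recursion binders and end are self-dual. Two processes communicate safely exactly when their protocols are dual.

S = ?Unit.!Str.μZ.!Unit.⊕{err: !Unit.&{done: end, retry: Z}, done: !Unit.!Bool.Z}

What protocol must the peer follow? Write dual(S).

?Unit → !Unit
  !Str → ?Str
    μZ → μZ  (rec unchanged)
      !Unit → ?Unit
        ⊕{err,done} → &{err,done}  (internal→external)
          [err]
            !Unit → ?Unit
              &{done,retry} → ⊕{done,retry}  (offer→select)
                [done]
                  end ↦ end
                [retry]
                  Z ↦ Z
          [done]
            !Unit → ?Unit
              !Bool → ?Bool
                Z ↦ Z

!Unit.?Str.μZ.?Unit.&{err: ?Unit.⊕{done: end, retry: Z}, done: ?Unit.?Bool.Z}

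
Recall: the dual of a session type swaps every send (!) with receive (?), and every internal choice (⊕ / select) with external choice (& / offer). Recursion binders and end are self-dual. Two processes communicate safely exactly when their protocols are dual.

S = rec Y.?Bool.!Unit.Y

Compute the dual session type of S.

rec Y.!Bool.?Unit.Y

rec Y → rec Y  (binder kept)
  ?Bool → !Bool
    !Unit → ?Unit
      Y self-dual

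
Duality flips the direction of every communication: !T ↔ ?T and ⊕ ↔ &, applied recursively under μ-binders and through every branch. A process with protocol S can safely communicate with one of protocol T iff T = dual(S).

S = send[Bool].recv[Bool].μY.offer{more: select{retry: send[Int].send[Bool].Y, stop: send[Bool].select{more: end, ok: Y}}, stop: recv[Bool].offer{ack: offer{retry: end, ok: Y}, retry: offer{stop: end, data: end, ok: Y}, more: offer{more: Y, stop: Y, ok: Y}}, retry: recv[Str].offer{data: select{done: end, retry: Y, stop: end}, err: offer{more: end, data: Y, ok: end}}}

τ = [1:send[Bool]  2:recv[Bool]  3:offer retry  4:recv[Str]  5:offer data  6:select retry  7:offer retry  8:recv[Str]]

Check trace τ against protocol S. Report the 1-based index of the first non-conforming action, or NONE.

[1] send[Bool]  ✓  cont: recv[Bool].μY.…
[2] recv[Bool]  ✓  cont: μY.…
[3] offer retry  ✓  cont: recv[Str].offer{data: select{done: end, retry: μY.…, stop: end}, err: offer{more: end, data: μY.…, ok: end}}
[4] recv[Str]  ✓  cont: offer{data: select{done: end, retry: μY.…, stop: end}, err: offer{more: end, data: μY.…, ok: end}}
[5] offer data  ✓  cont: select{done: end, retry: μY.…, stop: end}
[6] select retry  ✓  cont: μY.…
[7] offer retry  ✓  cont: recv[Str].offer{data: select{done: end, retry: μY.…, stop: end}, err: offer{more: end, data: μY.…, ok: end}}
[8] recv[Str]  ✓  cont: offer{data: select{done: end, retry: μY.…, stop: end}, err: offer{more: end, data: μY.…, ok: end}}
all 8 steps conform

NONE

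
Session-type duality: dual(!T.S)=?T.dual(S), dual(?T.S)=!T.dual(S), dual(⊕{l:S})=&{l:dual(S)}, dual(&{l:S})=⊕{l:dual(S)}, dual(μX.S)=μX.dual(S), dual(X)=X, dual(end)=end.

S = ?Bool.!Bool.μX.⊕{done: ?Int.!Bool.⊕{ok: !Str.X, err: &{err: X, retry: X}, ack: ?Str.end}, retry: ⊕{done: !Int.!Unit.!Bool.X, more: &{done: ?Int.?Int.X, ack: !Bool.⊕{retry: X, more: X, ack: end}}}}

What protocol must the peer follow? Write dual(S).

!Bool.?Bool.μX.&{done: !Int.?Bool.&{ok: ?Str.X, err: ⊕{err: X, retry: X}, ack: !Str.end}, retry: &{done: ?Int.?Unit.?Bool.X, more: ⊕{done: !Int.!Int.X, ack: ?Bool.&{retry: X, more: X, ack: end}}}}

?Bool ↦ !Bool
  !Bool ↦ ?Bool
    μX ↦ μX  (rec unchanged)
      ⊕{done,retry} ↦ &{done,retry}  (select→offer)
        • done:
          ?Int ↦ !Int
            !Bool ↦ ?Bool
              ⊕{ok,err,ack} ↦ &{ok,err,ack}  (select→offer)
                • ok:
                  !Str ↦ ?Str
                    dual(X) = X
                • err:
                  &{err,retry} ↦ ⊕{err,retry}  (&→⊕)
                    • err:
                      dual(X) = X
                    • retry:
                      dual(X) = X
                • ack:
                  ?Str ↦ !Str
                    dual(end) = end
        • retry:
          ⊕{done,more} ↦ &{done,more}  (select→offer)
            • done:
              !Int ↦ ?Int
                !Unit ↦ ?Unit
                  !Bool ↦ ?Bool
                    dual(X) = X
            • more:
              &{done,ack} ↦ ⊕{done,ack}  (&→⊕)
                • done:
                  ?Int ↦ !Int
                    ?Int ↦ !Int
                      dual(X) = X
                • ack:
                  !Bool ↦ ?Bool
                    ⊕{retry,more,ack} ↦ &{retry,more,ack}  (select→offer)
                      • retry:
                        dual(X) = X
                      • more:
                        dual(X) = X
                      • ack:
                        dual(end) = end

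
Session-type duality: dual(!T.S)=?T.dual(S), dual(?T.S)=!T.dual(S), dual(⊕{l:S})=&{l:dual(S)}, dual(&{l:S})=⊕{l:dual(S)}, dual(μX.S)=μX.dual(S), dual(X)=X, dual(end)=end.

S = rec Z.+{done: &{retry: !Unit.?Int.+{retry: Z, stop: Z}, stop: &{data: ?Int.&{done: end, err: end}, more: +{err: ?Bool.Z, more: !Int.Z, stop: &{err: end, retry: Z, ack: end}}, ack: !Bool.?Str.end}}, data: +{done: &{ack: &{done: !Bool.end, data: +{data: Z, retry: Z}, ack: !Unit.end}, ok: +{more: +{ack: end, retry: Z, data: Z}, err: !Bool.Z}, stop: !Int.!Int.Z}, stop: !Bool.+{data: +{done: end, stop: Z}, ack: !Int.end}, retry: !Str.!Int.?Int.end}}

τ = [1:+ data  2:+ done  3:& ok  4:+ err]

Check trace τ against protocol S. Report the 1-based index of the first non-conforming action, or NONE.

NONE

[1] + data  ok  now at +{done: &{ack: &{done: !Bool.end, data: +{data: rec Z.…, retry: rec Z.…}, ack: !Unit.end}, ok: +{more: +{ack: end, retry: rec Z.…, data: rec Z.…}, err: !Bool.rec Z.…}, stop: !Int.!Int.rec Z.…}, stop: !Bool.+{data: +{done: end, stop: rec Z.…}, ack: !Int.end}, retry: !Str.!Int.?Int.end}
[2] + done  ok  now at &{ack: &{done: !Bool.end, data: +{data: rec Z.…, retry: rec Z.…}, ack: !Unit.end}, ok: +{more: +{ack: end, retry: rec Z.…, data: rec Z.…}, err: !Bool.rec Z.…}, stop: !Int.!Int.rec Z.…}
[3] & ok  ok  now at +{more: +{ack: end, retry: rec Z.…, data: rec Z.…}, err: !Bool.rec Z.…}
[4] + err  ok  now at !Bool.rec Z.…
all 4 steps conform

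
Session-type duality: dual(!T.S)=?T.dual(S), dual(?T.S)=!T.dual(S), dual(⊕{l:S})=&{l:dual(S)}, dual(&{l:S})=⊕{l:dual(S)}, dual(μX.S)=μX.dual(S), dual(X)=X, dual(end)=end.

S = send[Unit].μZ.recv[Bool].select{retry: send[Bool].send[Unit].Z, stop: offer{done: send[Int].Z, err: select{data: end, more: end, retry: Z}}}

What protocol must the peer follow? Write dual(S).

send[Unit] ↦ recv[Unit]
  μZ ↦ μZ  (binder kept)
    recv[Bool] ↦ send[Bool]
      select{retry,stop} ↦ offer{retry,stop}  (internal→external)
        • retry:
          send[Bool] ↦ recv[Bool]
            send[Unit] ↦ recv[Unit]
              dual(Z) = Z
        • stop:
          offer{done,err} ↦ select{done,err}  (external→internal)
            • done:
              send[Int] ↦ recv[Int]
                dual(Z) = Z
            • err:
              select{data,more,retry} ↦ offer{data,more,retry}  (internal→external)
                • data:
                  dual(end) = end
                • more:
                  dual(end) = end
                • retry:
                  dual(Z) = Z

recv[Unit].μZ.send[Bool].offer{retry: recv[Bool].recv[Unit].Z, stop: select{done: recv[Int].Z, err: offer{data: end, more: end, retry: Z}}}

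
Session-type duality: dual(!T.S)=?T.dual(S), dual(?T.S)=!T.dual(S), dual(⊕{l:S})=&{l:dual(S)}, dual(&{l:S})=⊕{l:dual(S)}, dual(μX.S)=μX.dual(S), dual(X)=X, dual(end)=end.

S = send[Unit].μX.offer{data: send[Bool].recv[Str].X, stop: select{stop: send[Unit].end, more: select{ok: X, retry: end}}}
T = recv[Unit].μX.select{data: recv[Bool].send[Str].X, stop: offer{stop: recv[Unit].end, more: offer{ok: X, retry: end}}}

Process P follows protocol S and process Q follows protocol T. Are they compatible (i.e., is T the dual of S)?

send[Unit] ‖ recv[Unit]  match
  μX ‖ μX  match (rec unchanged)
    offer{data,stop} ‖ select{data,stop}  match same labels
      [data]
        send[Bool] ‖ recv[Bool]  match
          recv[Str] ‖ send[Str]  match
            X ‖ X  match
      [stop]
        select{stop,more} ‖ offer{stop,more}  match same labels
          [stop]
            send[Unit] ‖ recv[Unit]  match
              end ‖ end  match
          [more]
            select{ok,retry} ‖ offer{ok,retry}  match same labels
              [ok]
                X ‖ X  match
              [retry]
                end ‖ end  match

YES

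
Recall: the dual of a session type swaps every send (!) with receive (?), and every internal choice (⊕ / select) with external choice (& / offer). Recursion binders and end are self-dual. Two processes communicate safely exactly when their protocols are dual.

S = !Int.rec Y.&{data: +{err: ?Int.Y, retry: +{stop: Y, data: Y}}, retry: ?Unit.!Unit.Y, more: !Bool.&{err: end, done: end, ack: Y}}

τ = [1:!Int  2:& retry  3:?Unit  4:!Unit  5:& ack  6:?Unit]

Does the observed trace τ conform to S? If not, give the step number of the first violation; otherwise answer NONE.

5

step 1: !Int  match  now at rec Y.…
step 2: & retry  match  now at ?Unit.!Unit.rec Y.…
step 3: ?Unit  match  now at !Unit.rec Y.…
step 4: !Unit  match  now at rec Y.…
step 5: got & ack, protocol expects & data or & retry or & more  ✗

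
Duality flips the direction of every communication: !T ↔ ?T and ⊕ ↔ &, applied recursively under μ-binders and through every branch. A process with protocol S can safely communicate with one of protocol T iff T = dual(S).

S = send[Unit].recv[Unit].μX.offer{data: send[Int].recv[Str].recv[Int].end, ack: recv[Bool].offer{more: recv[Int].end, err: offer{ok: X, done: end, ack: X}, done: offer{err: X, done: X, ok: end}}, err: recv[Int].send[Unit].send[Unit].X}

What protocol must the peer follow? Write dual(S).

send[Unit] ↦ recv[Unit]
  recv[Unit] ↦ send[Unit]
    μX ↦ μX  (binder kept)
      offer{data,ack,err} ↦ select{data,ack,err}  (&→⊕)
        case data:
          send[Int] ↦ recv[Int]
            recv[Str] ↦ send[Str]
              recv[Int] ↦ send[Int]
                end ↦ end
        case ack:
          recv[Bool] ↦ send[Bool]
            offer{more,err,done} ↦ select{more,err,done}  (&→⊕)
              case more:
                recv[Int] ↦ send[Int]
                  end ↦ end
              case err:
                offer{ok,done,ack} ↦ select{ok,done,ack}  (&→⊕)
                  case ok:
                    X ↦ X
                  case done:
                    end ↦ end
                  case ack:
                    X ↦ X
              case done:
                offer{err,done,ok} ↦ select{err,done,ok}  (&→⊕)
                  case err:
                    X ↦ X
                  case done:
                    X ↦ X
                  case ok:
                    end ↦ end
        case err:
          recv[Int] ↦ send[Int]
            send[Unit] ↦ recv[Unit]
              send[Unit] ↦ recv[Unit]
                X ↦ X

recv[Unit].send[Unit].μX.select{data: recv[Int].send[Str].send[Int].end, ack: send[Bool].select{more: send[Int].end, err: select{ok: X, done: end, ack: X}, done: select{err: X, done: X, ok: end}}, err: send[Int].recv[Unit].recv[Unit].X}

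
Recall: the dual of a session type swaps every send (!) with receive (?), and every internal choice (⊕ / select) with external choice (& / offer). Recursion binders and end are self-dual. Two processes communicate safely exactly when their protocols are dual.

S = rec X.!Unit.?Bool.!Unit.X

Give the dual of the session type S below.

rec X = rec X  (rec unchanged)
  !Unit = ?Unit
    ?Bool = !Bool
      !Unit = ?Unit
        X ↦ X

rec X.?Unit.!Bool.?Unit.X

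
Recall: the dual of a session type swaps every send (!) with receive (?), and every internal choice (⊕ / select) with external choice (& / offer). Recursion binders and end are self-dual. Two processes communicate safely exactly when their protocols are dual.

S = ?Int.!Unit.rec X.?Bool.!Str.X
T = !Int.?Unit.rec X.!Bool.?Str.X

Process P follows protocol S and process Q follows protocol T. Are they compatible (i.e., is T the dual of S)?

YES

?Int ‖ !Int  match
  !Unit ‖ ?Unit  match
    rec X ‖ rec X  match (rec unchanged)
      ?Bool ‖ !Bool  match
        !Str ‖ ?Str  match
          X ‖ X  match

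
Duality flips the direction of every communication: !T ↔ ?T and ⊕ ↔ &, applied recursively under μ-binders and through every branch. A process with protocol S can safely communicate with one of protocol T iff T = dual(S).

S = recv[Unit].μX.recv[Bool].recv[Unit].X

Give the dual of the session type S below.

recv[Unit] ↦ send[Unit]
  μX ↦ μX  (rec unchanged)
    recv[Bool] ↦ send[Bool]
      recv[Unit] ↦ send[Unit]
        X self-dual

send[Unit].μX.send[Bool].send[Unit].X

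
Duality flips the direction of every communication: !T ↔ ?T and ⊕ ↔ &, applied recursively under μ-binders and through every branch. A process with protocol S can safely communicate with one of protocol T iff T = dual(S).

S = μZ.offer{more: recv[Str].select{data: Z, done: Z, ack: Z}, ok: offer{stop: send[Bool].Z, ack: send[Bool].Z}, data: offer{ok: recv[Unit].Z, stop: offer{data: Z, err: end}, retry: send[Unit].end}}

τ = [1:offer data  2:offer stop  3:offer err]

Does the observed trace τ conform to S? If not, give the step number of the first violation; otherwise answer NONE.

NONE

@1 offer data  ✓  residual = offer{ok: recv[Unit].μZ.…, stop: offer{data: μZ.…, err: end}, retry: send[Unit].end}
@2 offer stop  ✓  residual = offer{data: μZ.…, err: end}
@3 offer err  ✓  residual = end
τ conforms to S (length 3)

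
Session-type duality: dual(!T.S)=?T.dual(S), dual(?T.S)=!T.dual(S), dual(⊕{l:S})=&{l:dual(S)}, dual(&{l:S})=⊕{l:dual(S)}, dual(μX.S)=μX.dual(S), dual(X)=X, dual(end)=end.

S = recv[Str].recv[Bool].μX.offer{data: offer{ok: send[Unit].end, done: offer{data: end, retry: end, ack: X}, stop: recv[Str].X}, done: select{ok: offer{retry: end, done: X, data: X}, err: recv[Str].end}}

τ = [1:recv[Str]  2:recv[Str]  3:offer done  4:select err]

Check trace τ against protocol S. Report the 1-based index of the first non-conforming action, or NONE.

2

@1 recv[Str]  ok  residual = recv[Bool].μX.…
@2 got recv[Str], protocol expects recv[Bool]  ✗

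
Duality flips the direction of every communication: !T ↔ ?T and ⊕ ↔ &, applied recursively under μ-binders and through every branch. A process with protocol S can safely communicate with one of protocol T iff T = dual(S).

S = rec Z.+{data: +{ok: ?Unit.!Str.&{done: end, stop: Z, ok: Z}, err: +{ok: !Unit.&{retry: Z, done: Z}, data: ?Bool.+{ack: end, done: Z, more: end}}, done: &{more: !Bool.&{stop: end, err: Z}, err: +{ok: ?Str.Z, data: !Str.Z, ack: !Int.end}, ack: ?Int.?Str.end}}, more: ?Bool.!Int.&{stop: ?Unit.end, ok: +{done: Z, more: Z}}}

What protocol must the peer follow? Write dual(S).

rec Z.&{data: &{ok: !Unit.?Str.+{done: end, stop: Z, ok: Z}, err: &{ok: ?Unit.+{retry: Z, done: Z}, data: !Bool.&{ack: end, done: Z, more: end}}, done: +{more: ?Bool.+{stop: end, err: Z}, err: &{ok: !Str.Z, data: ?Str.Z, ack: ?Int.end}, ack: !Int.!Str.end}}, more: !Bool.?Int.+{stop: !Unit.end, ok: &{done: Z, more: Z}}}

rec Z → rec Z  (μ self-dual)
  +{data,more} → &{data,more}  (select→offer)
    [data]
      +{ok,err,done} → &{ok,err,done}  (select→offer)
        [ok]
          ?Unit → !Unit
            !Str → ?Str
              &{done,stop,ok} → +{done,stop,ok}  (offer→select)
                [done]
                  end self-dual
                [stop]
                  Z self-dual
                [ok]
                  Z self-dual
        [err]
          +{ok,data} → &{ok,data}  (select→offer)
            [ok]
              !Unit → ?Unit
                &{retry,done} → +{retry,done}  (offer→select)
                  [retry]
                    Z self-dual
                  [done]
                    Z self-dual
            [data]
              ?Bool → !Bool
                +{ack,done,more} → &{ack,done,more}  (select→offer)
                  [ack]
                    end self-dual
                  [done]
                    Z self-dual
                  [more]
                    end self-dual
        [done]
          &{more,err,ack} → +{more,err,ack}  (offer→select)
            [more]
              !Bool → ?Bool
                &{stop,err} → +{stop,err}  (offer→select)
                  [stop]
                    end self-dual
                  [err]
                    Z self-dual
            [err]
              +{ok,data,ack} → &{ok,data,ack}  (select→offer)
                [ok]
                  ?Str → !Str
                    Z self-dual
                [data]
                  !Str → ?Str
                    Z self-dual
                [ack]
                  !Int → ?Int
                    end self-dual
            [ack]
              ?Int → !Int
                ?Str → !Str
                  end self-dual
    [more]
      ?Bool → !Bool
        !Int → ?Int
          &{stop,ok} → +{stop,ok}  (offer→select)
            [stop]
              ?Unit → !Unit
                end self-dual
            [ok]
              +{done,more} → &{done,more}  (select→offer)
                [done]
                  Z self-dual
                [more]
                  Z self-dual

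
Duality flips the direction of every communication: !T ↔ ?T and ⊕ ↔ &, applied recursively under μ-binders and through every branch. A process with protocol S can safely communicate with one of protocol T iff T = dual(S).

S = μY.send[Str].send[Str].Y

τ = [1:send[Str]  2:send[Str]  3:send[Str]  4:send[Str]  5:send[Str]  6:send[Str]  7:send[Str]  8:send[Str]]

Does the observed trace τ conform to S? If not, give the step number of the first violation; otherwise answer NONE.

step 1: send[Str]  match  state: send[Str].μY.…
step 2: send[Str]  match  state: μY.…
step 3: send[Str]  match  state: send[Str].μY.…
step 4: send[Str]  match  state: μY.…
step 5: send[Str]  match  state: send[Str].μY.…
step 6: send[Str]  match  state: μY.…
step 7: send[Str]  match  state: send[Str].μY.…
step 8: send[Str]  match  state: μY.…
τ conforms to S (length 8)

NONE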